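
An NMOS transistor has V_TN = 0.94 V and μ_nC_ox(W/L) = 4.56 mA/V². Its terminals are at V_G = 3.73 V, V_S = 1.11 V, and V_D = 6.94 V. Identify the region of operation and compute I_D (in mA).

Saturation; I_D = 6.44 mA

V_GS = V_G − V_S = 3.73 − 1.11 = 2.62 V; V_DS = V_D − V_S = 6.94 − 1.11 = 5.83 V.
V_ov = V_GS − V_TN = 2.62 − 0.94 = 1.68 V.
Since V_DS = 5.83 V ≥ V_ov = 1.68 V, the device is in saturation.
I_D = ½ k_n V_ov² = 0.5 × 4.56 × 1.68² = 6.44 mA.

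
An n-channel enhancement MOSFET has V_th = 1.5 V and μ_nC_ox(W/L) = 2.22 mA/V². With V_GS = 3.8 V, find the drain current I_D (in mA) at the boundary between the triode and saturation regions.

I_D = 5.87 mA

At the boundary V_DS = V_ov = V_GS − V_th = 3.8 − 1.5 = 2.3 V.
I_D = ½ k_n V_ov² = 0.5 × 2.22 × 2.3² = 5.87 mA.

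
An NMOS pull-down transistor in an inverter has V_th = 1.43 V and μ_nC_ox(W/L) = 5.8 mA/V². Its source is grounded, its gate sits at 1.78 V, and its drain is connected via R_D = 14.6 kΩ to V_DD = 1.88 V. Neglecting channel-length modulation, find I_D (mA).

V_GS = V_G = 1.78 V, so V_ov = 1.78 − 1.43 = 0.35 V.
Assume saturation: I_D = ½ k_n V_ov² = 0.5 × 5.8 × 0.35² = 0.355 mA, giving V_DS = V_DD − I_D R_D = 1.88 − 0.355 × 14.6 = -3.31 V.
But -3.31 V < V_ov = 0.35 V, so the device is actually in triode.
In triode I_D = k_n[V_ov V_DS − ½ V_DS²] and I_D = (V_DD − V_DS)/R_D. Equating: 42.3 V_DS² − 30.64 V_DS + 1.88 = 0, giving V_DS = 0.0677 V (the root below V_ov).
I_D = (1.88 − 0.0677) / 14.6 = 0.124 mA.

I_D = 0.124 mA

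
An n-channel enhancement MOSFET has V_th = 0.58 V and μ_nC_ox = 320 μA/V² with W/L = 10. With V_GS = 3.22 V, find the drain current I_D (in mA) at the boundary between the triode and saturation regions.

I_D = 11.2 mA

At the boundary V_DS = V_ov = V_GS − V_th = 3.22 − 0.58 = 2.64 V.
k_n = μ_nC_ox · (W/L) = 3.2 mA/V².
I_D = ½ k_n V_ov² = 0.5 × 3.2 × 2.64² = 11.2 mA.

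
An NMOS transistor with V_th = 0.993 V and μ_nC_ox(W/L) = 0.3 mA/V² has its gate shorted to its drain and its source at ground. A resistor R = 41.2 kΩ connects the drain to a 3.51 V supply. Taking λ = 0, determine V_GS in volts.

V_GS = 1.56 V

With gate tied to drain, V_GS = V_DS ≥ V_GS − V_th, so the device is in saturation.
KCL at the drain: ½ k_n (V_GS − V_th)² = (V_DD − V_GS)/R.
Let x = V_GS − 0.993. Then 6.18 x² + x − 2.517 = 0, giving x = 0.562 V (positive root), so V_GS = 1.56 V.
I_D = (V_DD − V_GS)/R = (3.51 − 1.56) / 41.2 = 0.0474 mA.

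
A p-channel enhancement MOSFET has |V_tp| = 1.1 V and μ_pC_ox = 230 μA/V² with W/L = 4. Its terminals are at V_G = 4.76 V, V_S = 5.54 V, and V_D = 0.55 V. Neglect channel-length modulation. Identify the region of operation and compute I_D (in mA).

Cutoff; I_D = 0 mA

V_SG = V_S − V_G = 5.54 − 4.76 = 0.78 V; V_SD = V_S − V_D = 5.54 − 0.55 = 4.99 V.
V_SG = 0.78 V < |V_tp| = 1.1 V, so the transistor is in cutoff.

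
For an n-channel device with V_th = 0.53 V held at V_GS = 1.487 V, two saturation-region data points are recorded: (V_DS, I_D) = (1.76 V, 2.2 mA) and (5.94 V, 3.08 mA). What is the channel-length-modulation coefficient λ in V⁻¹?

With V_GS fixed, I_D ∝ (1 + λ V_DS) in saturation, so I_D2/I_D1 = (1 + λ V_DS2)/(1 + λ V_DS1).
3.08/2.2 = 1.4 = (1 + 5.94 λ)/(1 + 1.76 λ).
Solving: λ (I_D1 V_DS2 − I_D2 V_DS1) = I_D2 − I_D1, so λ = (3.08 − 2.2) / (2.2 × 5.94 − 3.08 × 1.76) = 0.88 / 7.65 = 0.115 V⁻¹.

λ = 0.115 V⁻¹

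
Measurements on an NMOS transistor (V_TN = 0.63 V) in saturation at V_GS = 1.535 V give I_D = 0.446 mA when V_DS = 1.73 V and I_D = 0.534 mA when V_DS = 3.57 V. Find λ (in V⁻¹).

λ = 0.132 V⁻¹

With V_GS fixed, I_D ∝ (1 + λ V_DS) in saturation, so I_D2/I_D1 = (1 + λ V_DS2)/(1 + λ V_DS1).
0.534/0.446 = 1.197 = (1 + 3.57 λ)/(1 + 1.73 λ).
Solving: λ (I_D1 V_DS2 − I_D2 V_DS1) = I_D2 − I_D1, so λ = (0.534 − 0.446) / (0.446 × 3.57 − 0.534 × 1.73) = 0.088 / 0.668 = 0.132 V⁻¹.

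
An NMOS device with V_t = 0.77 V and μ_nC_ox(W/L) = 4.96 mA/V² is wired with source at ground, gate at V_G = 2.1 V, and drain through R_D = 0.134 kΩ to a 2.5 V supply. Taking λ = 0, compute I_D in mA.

V_GS = V_G = 2.1 V, so V_ov = 2.1 − 0.77 = 1.33 V.
Assume saturation: I_D = ½ k_n V_ov² = 0.5 × 4.96 × 1.33² = 4.39 mA, giving V_DS = V_DD − I_D R_D = 2.5 − 4.39 × 0.134 = 1.91 V.
V_DS = 1.91 V ≥ V_ov = 1.33 V, confirming saturation.

I_D = 4.39 mA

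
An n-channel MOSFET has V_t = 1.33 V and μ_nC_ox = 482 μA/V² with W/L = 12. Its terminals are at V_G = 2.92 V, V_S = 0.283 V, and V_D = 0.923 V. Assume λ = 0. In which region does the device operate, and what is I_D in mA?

V_GS = V_G − V_S = 2.92 − 0.283 = 2.64 V; V_DS = V_D − V_S = 0.923 − 0.283 = 0.64 V.
k_n = μ_nC_ox · (W/L) = 5.784 mA/V².
V_ov = V_GS − V_t = 2.64 − 1.33 = 1.31 V.
Since V_DS = 0.64 V < V_ov = 1.31 V, the device is in the triode region.
I_D = k_n [V_ov · V_DS − ½ V_DS²] = 5.784 × [1.31 × 0.64 − 0.5 × 0.64²] = 3.65 mA.

Triode; I_D = 3.65 mA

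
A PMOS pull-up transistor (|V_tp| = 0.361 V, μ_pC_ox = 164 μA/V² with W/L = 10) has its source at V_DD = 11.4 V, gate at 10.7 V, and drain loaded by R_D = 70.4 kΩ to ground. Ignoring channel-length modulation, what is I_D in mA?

I_D = 0.0942 mA

V_SG = V_DD − V_G = 11.4 − 10.7 = 0.7 V, so V_ov = 0.7 − 0.361 = 0.339 V.
k_p = μ_pC_ox · (W/L) = 1.64 mA/V².
Assume saturation: I_D = ½ k_p V_ov² = 0.5 × 1.64 × 0.339² = 0.0942 mA, giving V_SD = V_DD − I_D R_D = 11.4 − 0.0942 × 70.4 = 4.77 V.
V_SD = 4.77 V ≥ V_ov = 0.339 V, confirming saturation.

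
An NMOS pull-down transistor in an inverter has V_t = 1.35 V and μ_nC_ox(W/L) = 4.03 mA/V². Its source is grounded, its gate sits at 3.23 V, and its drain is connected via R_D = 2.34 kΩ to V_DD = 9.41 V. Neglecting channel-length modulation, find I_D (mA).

V_GS = V_G = 3.23 V, so V_ov = 3.23 − 1.35 = 1.88 V.
Assume saturation: I_D = ½ k_n V_ov² = 0.5 × 4.03 × 1.88² = 7.12 mA, giving V_DS = V_DD − I_D R_D = 9.41 − 7.12 × 2.34 = -7.26 V.
But -7.26 V < V_ov = 1.88 V, so the device is actually in triode.
In triode I_D = k_n[V_ov V_DS − ½ V_DS²] and I_D = (V_DD − V_DS)/R_D. Equating: 4.72 V_DS² − 18.73 V_DS + 9.41 = 0, giving V_DS = 0.59 V (the root below V_ov).
I_D = (9.41 − 0.59) / 2.34 = 3.77 mA.

I_D = 3.77 mA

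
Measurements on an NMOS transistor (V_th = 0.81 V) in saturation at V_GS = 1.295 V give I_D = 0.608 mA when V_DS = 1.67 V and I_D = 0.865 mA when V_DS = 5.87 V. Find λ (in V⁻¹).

λ = 0.121 V⁻¹

With V_GS fixed, I_D ∝ (1 + λ V_DS) in saturation, so I_D2/I_D1 = (1 + λ V_DS2)/(1 + λ V_DS1).
0.865/0.608 = 1.423 = (1 + 5.87 λ)/(1 + 1.67 λ).
Solving: λ (I_D1 V_DS2 − I_D2 V_DS1) = I_D2 − I_D1, so λ = (0.865 − 0.608) / (0.608 × 5.87 − 0.865 × 1.67) = 0.257 / 2.12 = 0.121 V⁻¹.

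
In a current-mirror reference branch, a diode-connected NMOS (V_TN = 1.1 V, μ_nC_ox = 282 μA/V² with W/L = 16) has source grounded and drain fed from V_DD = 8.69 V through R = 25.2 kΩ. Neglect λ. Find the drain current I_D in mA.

With gate tied to drain, V_GS = V_DS ≥ V_GS − V_TN, so the device is in saturation.
k_n = μ_nC_ox · (W/L) = 4.512 mA/V².
KCL at the drain: ½ k_n (V_GS − V_TN)² = (V_DD − V_GS)/R.
Let x = V_GS − 1.1. Then 56.9 x² + x − 7.59 = 0, giving x = 0.357 V (positive root), so V_GS = 1.46 V.
I_D = (V_DD − V_GS)/R = (8.69 − 1.46) / 25.2 = 0.287 mA.

I_D = 0.287 mA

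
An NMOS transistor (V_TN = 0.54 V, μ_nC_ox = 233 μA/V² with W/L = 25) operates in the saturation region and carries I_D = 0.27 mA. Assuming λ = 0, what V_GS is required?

V_GS = 0.844 V

k_n = μ_nC_ox · (W/L) = 5.825 mA/V².
In saturation I_D = ½ k_n (V_GS − V_TN)², so V_GS − V_TN = √(2 I_D / k_n) = √(2 × 0.27 / 5.825) = 0.304 V.
V_GS = 0.54 + 0.304 = 0.844 V.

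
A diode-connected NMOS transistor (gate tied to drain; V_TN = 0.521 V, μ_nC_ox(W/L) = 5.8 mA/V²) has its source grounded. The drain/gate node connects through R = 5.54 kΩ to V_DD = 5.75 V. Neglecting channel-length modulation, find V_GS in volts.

With gate tied to drain, V_GS = V_DS ≥ V_GS − V_TN, so the device is in saturation.
KCL at the drain: ½ k_n (V_GS − V_TN)² = (V_DD − V_GS)/R.
Let x = V_GS − 0.521. Then 16.1 x² + x − 5.229 = 0, giving x = 0.54 V (positive root), so V_GS = 1.06 V.
I_D = (V_DD − V_GS)/R = (5.75 − 1.06) / 5.54 = 0.846 mA.

V_GS = 1.06 V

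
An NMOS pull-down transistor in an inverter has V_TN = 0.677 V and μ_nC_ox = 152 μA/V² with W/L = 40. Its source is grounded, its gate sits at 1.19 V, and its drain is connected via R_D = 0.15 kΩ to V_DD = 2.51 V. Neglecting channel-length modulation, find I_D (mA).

V_GS = V_G = 1.19 V, so V_ov = 1.19 − 0.677 = 0.513 V.
k_n = μ_nC_ox · (W/L) = 6.08 mA/V².
Assume saturation: I_D = ½ k_n V_ov² = 0.5 × 6.08 × 0.513² = 0.8 mA, giving V_DS = V_DD − I_D R_D = 2.51 − 0.8 × 0.15 = 2.39 V.
V_DS = 2.39 V ≥ V_ov = 0.513 V, confirming saturation.

I_D = 0.800 mA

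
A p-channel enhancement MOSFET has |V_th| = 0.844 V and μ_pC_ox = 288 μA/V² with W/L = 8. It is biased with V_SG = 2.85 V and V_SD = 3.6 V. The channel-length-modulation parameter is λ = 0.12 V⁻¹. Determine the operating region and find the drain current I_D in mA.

Saturation; I_D = 6.64 mA

k_p = μ_pC_ox · (W/L) = 2.304 mA/V².
V_ov = V_SG − |V_th| = 2.85 − 0.844 = 2.01 V.
Since V_SD = 3.6 V ≥ V_ov = 2.01 V, the device is in saturation.
I_D = ½ k_p V_ov² (1 + λ V_SD) = 0.5 × 2.304 × 2.01² × (1 + 0.12 × 3.6) = 6.64 mA.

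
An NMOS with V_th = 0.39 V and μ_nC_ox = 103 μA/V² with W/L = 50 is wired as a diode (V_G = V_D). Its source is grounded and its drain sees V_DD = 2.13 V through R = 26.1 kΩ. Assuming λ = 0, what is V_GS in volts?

V_GS = 0.544 V

With gate tied to drain, V_GS = V_DS ≥ V_GS − V_th, so the device is in saturation.
k_n = μ_nC_ox · (W/L) = 5.15 mA/V².
KCL at the drain: ½ k_n (V_GS − V_th)² = (V_DD − V_GS)/R.
Let x = V_GS − 0.39. Then 67.2 x² + x − 1.74 = 0, giving x = 0.154 V (positive root), so V_GS = 0.544 V.
I_D = (V_DD − V_GS)/R = (2.13 − 0.544) / 26.1 = 0.0608 mA.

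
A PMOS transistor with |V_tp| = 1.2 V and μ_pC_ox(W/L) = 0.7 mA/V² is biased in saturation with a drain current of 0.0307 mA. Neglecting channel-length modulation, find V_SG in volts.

In saturation I_D = ½ k_p (V_SG − |V_tp|)², so V_SG − |V_tp| = √(2 I_D / k_p) = √(2 × 0.0307 / 0.7) = 0.296 V.
V_SG = 1.2 + 0.296 = 1.5 V.

V_SG = 1.50 V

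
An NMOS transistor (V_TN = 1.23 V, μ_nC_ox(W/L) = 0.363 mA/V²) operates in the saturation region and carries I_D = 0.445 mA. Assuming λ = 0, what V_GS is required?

V_GS = 2.80 V

In saturation I_D = ½ k_n (V_GS − V_TN)², so V_GS − V_TN = √(2 I_D / k_n) = √(2 × 0.445 / 0.363) = 1.57 V.
V_GS = 1.23 + 1.57 = 2.8 V.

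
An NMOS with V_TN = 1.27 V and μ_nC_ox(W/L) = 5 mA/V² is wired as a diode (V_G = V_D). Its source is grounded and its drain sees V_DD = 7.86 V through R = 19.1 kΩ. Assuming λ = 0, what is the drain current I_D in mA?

I_D = 0.326 mA

With gate tied to drain, V_GS = V_DS ≥ V_GS − V_TN, so the device is in saturation.
KCL at the drain: ½ k_n (V_GS − V_TN)² = (V_DD − V_GS)/R.
Let x = V_GS − 1.27. Then 47.8 x² + x − 6.59 = 0, giving x = 0.361 V (positive root), so V_GS = 1.63 V.
I_D = (V_DD − V_GS)/R = (7.86 − 1.63) / 19.1 = 0.326 mA.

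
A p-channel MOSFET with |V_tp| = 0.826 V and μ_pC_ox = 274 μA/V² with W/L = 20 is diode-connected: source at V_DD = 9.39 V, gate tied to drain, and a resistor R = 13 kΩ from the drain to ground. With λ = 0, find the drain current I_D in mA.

I_D = 0.622 mA

With gate tied to drain, V_SG = V_SD ≥ V_SG − |V_tp|, so the device is in saturation.
k_p = μ_pC_ox · (W/L) = 5.48 mA/V².
KCL at the drain: ½ k_p (V_SG − |V_tp|)² = (V_DD − V_SG)/R.
Let x = V_SG − 0.826. Then 35.6 x² + x − 8.564 = 0, giving x = 0.476 V (positive root), so V_SG = 1.3 V.
I_D = (V_DD − V_SG)/R = (9.39 − 1.3) / 13 = 0.622 mA.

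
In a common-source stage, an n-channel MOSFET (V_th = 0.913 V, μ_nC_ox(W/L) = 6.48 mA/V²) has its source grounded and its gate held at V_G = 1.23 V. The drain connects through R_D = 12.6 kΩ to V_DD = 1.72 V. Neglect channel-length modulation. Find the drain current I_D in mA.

V_GS = V_G = 1.23 V, so V_ov = 1.23 − 0.913 = 0.317 V.
Assume saturation: I_D = ½ k_n V_ov² = 0.5 × 6.48 × 0.317² = 0.326 mA, giving V_DS = V_DD − I_D R_D = 1.72 − 0.326 × 12.6 = -2.38 V.
But -2.38 V < V_ov = 0.317 V, so the device is actually in triode.
In triode I_D = k_n[V_ov V_DS − ½ V_DS²] and I_D = (V_DD − V_DS)/R_D. Equating: 40.8 V_DS² − 26.88 V_DS + 1.72 = 0, giving V_DS = 0.0718 V (the root below V_ov).
I_D = (1.72 − 0.0718) / 12.6 = 0.131 mA.

I_D = 0.131 mA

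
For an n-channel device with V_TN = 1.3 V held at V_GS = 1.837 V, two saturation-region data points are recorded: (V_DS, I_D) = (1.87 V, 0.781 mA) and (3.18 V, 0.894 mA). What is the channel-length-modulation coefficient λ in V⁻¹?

λ = 0.139 V⁻¹

With V_GS fixed, I_D ∝ (1 + λ V_DS) in saturation, so I_D2/I_D1 = (1 + λ V_DS2)/(1 + λ V_DS1).
0.894/0.781 = 1.145 = (1 + 3.18 λ)/(1 + 1.87 λ).
Solving: λ (I_D1 V_DS2 − I_D2 V_DS1) = I_D2 − I_D1, so λ = (0.894 − 0.781) / (0.781 × 3.18 − 0.894 × 1.87) = 0.113 / 0.812 = 0.139 V⁻¹.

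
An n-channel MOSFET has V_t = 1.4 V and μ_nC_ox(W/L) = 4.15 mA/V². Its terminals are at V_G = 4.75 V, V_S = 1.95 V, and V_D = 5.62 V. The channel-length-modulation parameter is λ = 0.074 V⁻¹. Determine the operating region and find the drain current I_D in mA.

V_GS = V_G − V_S = 4.75 − 1.95 = 2.8 V; V_DS = V_D − V_S = 5.62 − 1.95 = 3.67 V.
V_ov = V_GS − V_t = 2.8 − 1.4 = 1.4 V.
Since V_DS = 3.67 V ≥ V_ov = 1.4 V, the device is in saturation.
I_D = ½ k_n V_ov² (1 + λ V_DS) = 0.5 × 4.15 × 1.4² × (1 + 0.074 × 3.67) = 5.17 mA.

Saturation; I_D = 5.17 mA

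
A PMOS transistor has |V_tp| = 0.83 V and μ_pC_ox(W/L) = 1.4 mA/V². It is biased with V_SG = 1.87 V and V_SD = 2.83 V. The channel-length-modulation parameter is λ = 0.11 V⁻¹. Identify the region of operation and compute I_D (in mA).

V_ov = V_SG − |V_tp| = 1.87 − 0.83 = 1.04 V.
Since V_SD = 2.83 V ≥ V_ov = 1.04 V, the device is in saturation.
I_D = ½ k_p V_ov² (1 + λ V_SD) = 0.5 × 1.4 × 1.04² × (1 + 0.11 × 2.83) = 0.993 mA.

Saturation; I_D = 0.993 mA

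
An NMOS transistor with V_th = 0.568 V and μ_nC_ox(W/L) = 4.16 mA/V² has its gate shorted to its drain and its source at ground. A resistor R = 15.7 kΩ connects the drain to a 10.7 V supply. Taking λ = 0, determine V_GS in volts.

V_GS = 1.11 V

With gate tied to drain, V_GS = V_DS ≥ V_GS − V_th, so the device is in saturation.
KCL at the drain: ½ k_n (V_GS − V_th)² = (V_DD − V_GS)/R.
Let x = V_GS − 0.568. Then 32.7 x² + x − 10.13 = 0, giving x = 0.542 V (positive root), so V_GS = 1.11 V.
I_D = (V_DD − V_GS)/R = (10.7 − 1.11) / 15.7 = 0.611 mA.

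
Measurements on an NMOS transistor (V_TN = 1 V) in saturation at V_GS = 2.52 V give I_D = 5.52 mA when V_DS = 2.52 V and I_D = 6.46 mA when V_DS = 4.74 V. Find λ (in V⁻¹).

With V_GS fixed, I_D ∝ (1 + λ V_DS) in saturation, so I_D2/I_D1 = (1 + λ V_DS2)/(1 + λ V_DS1).
6.46/5.52 = 1.17 = (1 + 4.74 λ)/(1 + 2.52 λ).
Solving: λ (I_D1 V_DS2 − I_D2 V_DS1) = I_D2 − I_D1, so λ = (6.46 − 5.52) / (5.52 × 4.74 − 6.46 × 2.52) = 0.94 / 9.89 = 0.0951 V⁻¹.

λ = 0.0951 V⁻¹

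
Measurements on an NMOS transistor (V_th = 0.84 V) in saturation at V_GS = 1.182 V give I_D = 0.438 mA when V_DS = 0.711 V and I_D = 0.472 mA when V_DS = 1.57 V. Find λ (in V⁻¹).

λ = 0.0966 V⁻¹

With V_GS fixed, I_D ∝ (1 + λ V_DS) in saturation, so I_D2/I_D1 = (1 + λ V_DS2)/(1 + λ V_DS1).
0.472/0.438 = 1.078 = (1 + 1.57 λ)/(1 + 0.711 λ).
Solving: λ (I_D1 V_DS2 − I_D2 V_DS1) = I_D2 − I_D1, so λ = (0.472 − 0.438) / (0.438 × 1.57 − 0.472 × 0.711) = 0.034 / 0.352 = 0.0966 V⁻¹.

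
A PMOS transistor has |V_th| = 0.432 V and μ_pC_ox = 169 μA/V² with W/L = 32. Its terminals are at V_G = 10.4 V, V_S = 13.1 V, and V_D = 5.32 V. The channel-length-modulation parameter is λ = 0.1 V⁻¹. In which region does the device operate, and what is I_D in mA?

Saturation; I_D = 24.7 mA

V_SG = V_S − V_G = 13.1 − 10.4 = 2.7 V; V_SD = V_S − V_D = 13.1 − 5.32 = 7.78 V.
k_p = μ_pC_ox · (W/L) = 5.408 mA/V².
V_ov = V_SG − |V_th| = 2.7 − 0.432 = 2.27 V.
Since V_SD = 7.78 V ≥ V_ov = 2.27 V, the device is in saturation.
I_D = ½ k_p V_ov² (1 + λ V_SD) = 0.5 × 5.408 × 2.27² × (1 + 0.1 × 7.78) = 24.7 mA.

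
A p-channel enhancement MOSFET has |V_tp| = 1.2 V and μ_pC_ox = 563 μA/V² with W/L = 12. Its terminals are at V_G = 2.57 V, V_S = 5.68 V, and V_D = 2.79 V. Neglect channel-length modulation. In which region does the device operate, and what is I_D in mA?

Saturation; I_D = 12.3 mA

V_SG = V_S − V_G = 5.68 − 2.57 = 3.11 V; V_SD = V_S − V_D = 5.68 − 2.79 = 2.89 V.
k_p = μ_pC_ox · (W/L) = 6.756 mA/V².
V_ov = V_SG − |V_tp| = 3.11 − 1.2 = 1.91 V.
Since V_SD = 2.89 V ≥ V_ov = 1.91 V, the device is in saturation.
I_D = ½ k_p V_ov² = 0.5 × 6.756 × 1.91² = 12.3 mA.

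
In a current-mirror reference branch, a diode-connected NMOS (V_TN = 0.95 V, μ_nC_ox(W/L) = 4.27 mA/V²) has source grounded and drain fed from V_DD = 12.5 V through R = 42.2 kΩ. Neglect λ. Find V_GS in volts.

V_GS = 1.30 V

With gate tied to drain, V_GS = V_DS ≥ V_GS − V_TN, so the device is in saturation.
KCL at the drain: ½ k_n (V_GS − V_TN)² = (V_DD − V_GS)/R.
Let x = V_GS − 0.95. Then 90.1 x² + x − 11.55 = 0, giving x = 0.353 V (positive root), so V_GS = 1.3 V.
I_D = (V_DD − V_GS)/R = (12.5 − 1.3) / 42.2 = 0.265 mA.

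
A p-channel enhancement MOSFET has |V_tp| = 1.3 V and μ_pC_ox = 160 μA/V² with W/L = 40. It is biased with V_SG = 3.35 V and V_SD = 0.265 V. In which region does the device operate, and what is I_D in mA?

k_p = μ_pC_ox · (W/L) = 6.4 mA/V².
V_ov = V_SG − |V_tp| = 3.35 − 1.3 = 2.05 V.
Since V_SD = 0.265 V < V_ov = 2.05 V, the device is in the triode region.
I_D = k_p [V_ov · V_SD − ½ V_SD²] = 6.4 × [2.05 × 0.265 − 0.5 × 0.265²] = 3.25 mA.

Triode; I_D = 3.25 mA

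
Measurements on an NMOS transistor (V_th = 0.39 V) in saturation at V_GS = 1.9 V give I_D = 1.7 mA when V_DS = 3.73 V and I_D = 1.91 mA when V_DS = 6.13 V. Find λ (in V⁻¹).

With V_GS fixed, I_D ∝ (1 + λ V_DS) in saturation, so I_D2/I_D1 = (1 + λ V_DS2)/(1 + λ V_DS1).
1.91/1.7 = 1.124 = (1 + 6.13 λ)/(1 + 3.73 λ).
Solving: λ (I_D1 V_DS2 − I_D2 V_DS1) = I_D2 − I_D1, so λ = (1.91 − 1.7) / (1.7 × 6.13 − 1.91 × 3.73) = 0.21 / 3.3 = 0.0637 V⁻¹.

λ = 0.0637 V⁻¹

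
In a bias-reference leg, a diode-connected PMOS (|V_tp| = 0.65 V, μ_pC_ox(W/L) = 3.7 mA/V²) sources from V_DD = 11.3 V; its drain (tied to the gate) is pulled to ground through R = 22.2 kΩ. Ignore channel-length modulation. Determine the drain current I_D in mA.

I_D = 0.457 mA

With gate tied to drain, V_SG = V_SD ≥ V_SG − |V_tp|, so the device is in saturation.
KCL at the drain: ½ k_p (V_SG − |V_tp|)² = (V_DD − V_SG)/R.
Let x = V_SG − 0.65. Then 41.1 x² + x − 10.65 = 0, giving x = 0.497 V (positive root), so V_SG = 1.15 V.
I_D = (V_DD − V_SG)/R = (11.3 − 1.15) / 22.2 = 0.457 mA.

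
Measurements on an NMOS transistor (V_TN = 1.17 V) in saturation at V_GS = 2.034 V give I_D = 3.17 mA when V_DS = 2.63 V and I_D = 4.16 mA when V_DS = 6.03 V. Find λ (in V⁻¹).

λ = 0.121 V⁻¹

With V_GS fixed, I_D ∝ (1 + λ V_DS) in saturation, so I_D2/I_D1 = (1 + λ V_DS2)/(1 + λ V_DS1).
4.16/3.17 = 1.312 = (1 + 6.03 λ)/(1 + 2.63 λ).
Solving: λ (I_D1 V_DS2 − I_D2 V_DS1) = I_D2 − I_D1, so λ = (4.16 − 3.17) / (3.17 × 6.03 − 4.16 × 2.63) = 0.99 / 8.17 = 0.121 V⁻¹.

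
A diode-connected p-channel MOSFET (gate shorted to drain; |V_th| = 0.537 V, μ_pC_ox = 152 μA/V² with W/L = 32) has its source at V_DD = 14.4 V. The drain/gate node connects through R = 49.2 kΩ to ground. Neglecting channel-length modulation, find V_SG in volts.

With gate tied to drain, V_SG = V_SD ≥ V_SG − |V_th|, so the device is in saturation.
k_p = μ_pC_ox · (W/L) = 4.864 mA/V².
KCL at the drain: ½ k_p (V_SG − |V_th|)² = (V_DD − V_SG)/R.
Let x = V_SG − 0.537. Then 120 x² + x − 13.86 = 0, giving x = 0.336 V (positive root), so V_SG = 0.873 V.
I_D = (V_DD − V_SG)/R = (14.4 − 0.873) / 49.2 = 0.275 mA.

V_SG = 0.873 V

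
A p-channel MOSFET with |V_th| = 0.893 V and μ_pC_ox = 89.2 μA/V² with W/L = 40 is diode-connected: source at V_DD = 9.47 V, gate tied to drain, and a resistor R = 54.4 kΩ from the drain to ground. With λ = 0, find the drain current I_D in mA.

I_D = 0.152 mA

With gate tied to drain, V_SG = V_SD ≥ V_SG − |V_th|, so the device is in saturation.
k_p = μ_pC_ox · (W/L) = 3.568 mA/V².
KCL at the drain: ½ k_p (V_SG − |V_th|)² = (V_DD − V_SG)/R.
Let x = V_SG − 0.893. Then 97 x² + x − 8.577 = 0, giving x = 0.292 V (positive root), so V_SG = 1.19 V.
I_D = (V_DD − V_SG)/R = (9.47 − 1.19) / 54.4 = 0.152 mA.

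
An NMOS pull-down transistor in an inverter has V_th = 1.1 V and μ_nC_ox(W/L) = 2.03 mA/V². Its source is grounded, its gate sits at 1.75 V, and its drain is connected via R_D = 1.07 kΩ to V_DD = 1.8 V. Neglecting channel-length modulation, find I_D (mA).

V_GS = V_G = 1.75 V, so V_ov = 1.75 − 1.1 = 0.65 V.
Assume saturation: I_D = ½ k_n V_ov² = 0.5 × 2.03 × 0.65² = 0.429 mA, giving V_DS = V_DD − I_D R_D = 1.8 − 0.429 × 1.07 = 1.34 V.
V_DS = 1.34 V ≥ V_ov = 0.65 V, confirming saturation.

I_D = 0.429 mA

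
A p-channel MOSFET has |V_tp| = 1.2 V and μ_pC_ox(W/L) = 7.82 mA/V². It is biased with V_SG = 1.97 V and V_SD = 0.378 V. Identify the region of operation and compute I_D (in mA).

V_ov = V_SG − |V_tp| = 1.97 − 1.2 = 0.77 V.
Since V_SD = 0.378 V < V_ov = 0.77 V, the device is in the triode region.
I_D = k_p [V_ov · V_SD − ½ V_SD²] = 7.82 × [0.77 × 0.378 − 0.5 × 0.378²] = 1.72 mA.

Triode; I_D = 1.72 mA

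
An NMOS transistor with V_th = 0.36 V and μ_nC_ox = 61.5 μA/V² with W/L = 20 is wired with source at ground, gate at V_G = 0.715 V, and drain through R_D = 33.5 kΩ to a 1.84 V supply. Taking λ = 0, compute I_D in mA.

V_GS = V_G = 0.715 V, so V_ov = 0.715 − 0.36 = 0.355 V.
k_n = μ_nC_ox · (W/L) = 1.23 mA/V².
Assume saturation: I_D = ½ k_n V_ov² = 0.5 × 1.23 × 0.355² = 0.0775 mA, giving V_DS = V_DD − I_D R_D = 1.84 − 0.0775 × 33.5 = -0.756 V.
But -0.756 V < V_ov = 0.355 V, so the device is actually in triode.
In triode I_D = k_n[V_ov V_DS − ½ V_DS²] and I_D = (V_DD − V_DS)/R_D. Equating: 20.6 V_DS² − 15.63 V_DS + 1.84 = 0, giving V_DS = 0.146 V (the root below V_ov).
I_D = (1.84 − 0.146) / 33.5 = 0.0506 mA.

I_D = 0.0506 mA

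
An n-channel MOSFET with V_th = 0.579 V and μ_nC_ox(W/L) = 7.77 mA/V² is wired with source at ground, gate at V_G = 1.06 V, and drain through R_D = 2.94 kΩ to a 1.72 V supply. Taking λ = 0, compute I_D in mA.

I_D = 0.527 mA

V_GS = V_G = 1.06 V, so V_ov = 1.06 − 0.579 = 0.481 V.
Assume saturation: I_D = ½ k_n V_ov² = 0.5 × 7.77 × 0.481² = 0.899 mA, giving V_DS = V_DD − I_D R_D = 1.72 − 0.899 × 2.94 = -0.923 V.
But -0.923 V < V_ov = 0.481 V, so the device is actually in triode.
In triode I_D = k_n[V_ov V_DS − ½ V_DS²] and I_D = (V_DD − V_DS)/R_D. Equating: 11.4 V_DS² − 11.99 V_DS + 1.72 = 0, giving V_DS = 0.172 V (the root below V_ov).
I_D = (1.72 − 0.172) / 2.94 = 0.527 mA.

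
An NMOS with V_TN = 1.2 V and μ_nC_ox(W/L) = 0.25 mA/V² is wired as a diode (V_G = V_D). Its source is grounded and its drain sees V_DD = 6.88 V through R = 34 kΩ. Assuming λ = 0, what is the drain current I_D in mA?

With gate tied to drain, V_GS = V_DS ≥ V_GS − V_TN, so the device is in saturation.
KCL at the drain: ½ k_n (V_GS − V_TN)² = (V_DD − V_GS)/R.
Let x = V_GS − 1.2. Then 4.25 x² + x − 5.68 = 0, giving x = 1.04 V (positive root), so V_GS = 2.24 V.
I_D = (V_DD − V_GS)/R = (6.88 − 2.24) / 34 = 0.136 mA.

I_D = 0.136 mA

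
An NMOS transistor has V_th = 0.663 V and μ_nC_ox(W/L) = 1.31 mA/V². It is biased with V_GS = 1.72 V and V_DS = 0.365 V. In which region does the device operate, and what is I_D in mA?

V_ov = V_GS − V_th = 1.72 − 0.663 = 1.06 V.
Since V_DS = 0.365 V < V_ov = 1.06 V, the device is in the triode region.
I_D = k_n [V_ov · V_DS − ½ V_DS²] = 1.31 × [1.06 × 0.365 − 0.5 × 0.365²] = 0.418 mA.

Triode; I_D = 0.418 mA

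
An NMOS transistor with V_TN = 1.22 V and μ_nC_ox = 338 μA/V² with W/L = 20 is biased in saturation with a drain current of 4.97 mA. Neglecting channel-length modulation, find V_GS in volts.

V_GS = 2.43 V

k_n = μ_nC_ox · (W/L) = 6.76 mA/V².
In saturation I_D = ½ k_n (V_GS − V_TN)², so V_GS − V_TN = √(2 I_D / k_n) = √(2 × 4.97 / 6.76) = 1.21 V.
V_GS = 1.22 + 1.21 = 2.43 V.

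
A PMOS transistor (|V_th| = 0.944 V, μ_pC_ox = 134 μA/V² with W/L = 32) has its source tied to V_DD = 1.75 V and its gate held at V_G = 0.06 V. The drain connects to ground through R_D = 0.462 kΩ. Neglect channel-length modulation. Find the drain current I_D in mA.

V_SG = V_DD − V_G = 1.75 − 0.06 = 1.69 V, so V_ov = 1.69 − 0.944 = 0.746 V.
k_p = μ_pC_ox · (W/L) = 4.288 mA/V².
Assume saturation: I_D = ½ k_p V_ov² = 0.5 × 4.288 × 0.746² = 1.19 mA, giving V_SD = V_DD − I_D R_D = 1.75 − 1.19 × 0.462 = 1.2 V.
V_SD = 1.2 V ≥ V_ov = 0.746 V, confirming saturation.

I_D = 1.19 mA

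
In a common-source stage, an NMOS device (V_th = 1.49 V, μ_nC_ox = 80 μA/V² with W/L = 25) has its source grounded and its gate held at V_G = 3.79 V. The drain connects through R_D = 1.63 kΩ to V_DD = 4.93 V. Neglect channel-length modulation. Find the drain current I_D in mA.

V_GS = V_G = 3.79 V, so V_ov = 3.79 − 1.49 = 2.3 V.
k_n = μ_nC_ox · (W/L) = 2 mA/V².
Assume saturation: I_D = ½ k_n V_ov² = 0.5 × 2 × 2.3² = 5.29 mA, giving V_DS = V_DD − I_D R_D = 4.93 − 5.29 × 1.63 = -3.69 V.
But -3.69 V < V_ov = 2.3 V, so the device is actually in triode.
In triode I_D = k_n[V_ov V_DS − ½ V_DS²] and I_D = (V_DD − V_DS)/R_D. Equating: 1.63 V_DS² − 8.498 V_DS + 4.93 = 0, giving V_DS = 0.665 V (the root below V_ov).
I_D = (4.93 − 0.665) / 1.63 = 2.62 mA.

I_D = 2.62 mA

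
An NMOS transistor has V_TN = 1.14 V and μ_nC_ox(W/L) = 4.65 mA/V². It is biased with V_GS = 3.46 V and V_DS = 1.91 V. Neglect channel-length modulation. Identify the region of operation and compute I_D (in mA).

Triode; I_D = 12.1 mA

V_ov = V_GS − V_TN = 3.46 − 1.14 = 2.32 V.
Since V_DS = 1.91 V < V_ov = 2.32 V, the device is in the triode region.
I_D = k_n [V_ov · V_DS − ½ V_DS²] = 4.65 × [2.32 × 1.91 − 0.5 × 1.91²] = 12.1 mA.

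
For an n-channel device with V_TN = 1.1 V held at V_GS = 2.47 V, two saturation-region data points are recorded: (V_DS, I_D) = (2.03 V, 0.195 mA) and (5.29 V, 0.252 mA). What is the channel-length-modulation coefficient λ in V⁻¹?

With V_GS fixed, I_D ∝ (1 + λ V_DS) in saturation, so I_D2/I_D1 = (1 + λ V_DS2)/(1 + λ V_DS1).
0.252/0.195 = 1.292 = (1 + 5.29 λ)/(1 + 2.03 λ).
Solving: λ (I_D1 V_DS2 − I_D2 V_DS1) = I_D2 − I_D1, so λ = (0.252 − 0.195) / (0.195 × 5.29 − 0.252 × 2.03) = 0.057 / 0.52 = 0.11 V⁻¹.

λ = 0.110 V⁻¹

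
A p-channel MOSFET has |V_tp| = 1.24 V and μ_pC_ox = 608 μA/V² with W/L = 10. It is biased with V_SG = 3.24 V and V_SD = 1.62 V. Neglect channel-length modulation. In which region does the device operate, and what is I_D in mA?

k_p = μ_pC_ox · (W/L) = 6.08 mA/V².
V_ov = V_SG − |V_tp| = 3.24 − 1.24 = 2 V.
Since V_SD = 1.62 V < V_ov = 2 V, the device is in the triode region.
I_D = k_p [V_ov · V_SD − ½ V_SD²] = 6.08 × [2 × 1.62 − 0.5 × 1.62²] = 11.7 mA.

Triode; I_D = 11.7 mA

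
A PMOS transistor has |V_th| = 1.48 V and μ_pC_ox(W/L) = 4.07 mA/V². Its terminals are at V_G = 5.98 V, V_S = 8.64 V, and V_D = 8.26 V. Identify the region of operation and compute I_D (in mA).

V_SG = V_S − V_G = 8.64 − 5.98 = 2.66 V; V_SD = V_S − V_D = 8.64 − 8.26 = 0.38 V.
V_ov = V_SG − |V_th| = 2.66 − 1.48 = 1.18 V.
Since V_SD = 0.38 V < V_ov = 1.18 V, the device is in the triode region.
I_D = k_p [V_ov · V_SD − ½ V_SD²] = 4.07 × [1.18 × 0.38 − 0.5 × 0.38²] = 1.53 mA.

Triode; I_D = 1.53 mA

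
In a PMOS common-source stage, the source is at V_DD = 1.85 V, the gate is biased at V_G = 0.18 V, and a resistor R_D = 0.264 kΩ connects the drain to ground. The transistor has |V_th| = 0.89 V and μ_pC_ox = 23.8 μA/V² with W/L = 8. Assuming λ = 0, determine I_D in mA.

I_D = 0.0579 mA

V_SG = V_DD − V_G = 1.85 − 0.18 = 1.67 V, so V_ov = 1.67 − 0.89 = 0.78 V.
k_p = μ_pC_ox · (W/L) = 0.1904 mA/V².
Assume saturation: I_D = ½ k_p V_ov² = 0.5 × 0.1904 × 0.78² = 0.0579 mA, giving V_SD = V_DD − I_D R_D = 1.85 − 0.0579 × 0.264 = 1.83 V.
V_SD = 1.83 V ≥ V_ov = 0.78 V, confirming saturation.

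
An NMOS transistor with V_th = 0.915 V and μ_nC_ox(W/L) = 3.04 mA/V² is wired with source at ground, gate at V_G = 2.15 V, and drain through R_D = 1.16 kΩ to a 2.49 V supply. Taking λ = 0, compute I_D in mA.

I_D = 1.65 mA

V_GS = V_G = 2.15 V, so V_ov = 2.15 − 0.915 = 1.23 V.
Assume saturation: I_D = ½ k_n V_ov² = 0.5 × 3.04 × 1.23² = 2.32 mA, giving V_DS = V_DD − I_D R_D = 2.49 − 2.32 × 1.16 = -0.199 V.
But -0.199 V < V_ov = 1.23 V, so the device is actually in triode.
In triode I_D = k_n[V_ov V_DS − ½ V_DS²] and I_D = (V_DD − V_DS)/R_D. Equating: 1.76 V_DS² − 5.355 V_DS + 2.49 = 0, giving V_DS = 0.573 V (the root below V_ov).
I_D = (2.49 − 0.573) / 1.16 = 1.65 mA.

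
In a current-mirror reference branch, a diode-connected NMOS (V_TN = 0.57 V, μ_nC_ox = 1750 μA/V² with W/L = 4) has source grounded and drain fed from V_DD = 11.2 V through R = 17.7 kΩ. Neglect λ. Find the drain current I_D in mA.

With gate tied to drain, V_GS = V_DS ≥ V_GS − V_TN, so the device is in saturation.
k_n = μ_nC_ox · (W/L) = 7 mA/V².
KCL at the drain: ½ k_n (V_GS − V_TN)² = (V_DD − V_GS)/R.
Let x = V_GS − 0.57. Then 61.9 x² + x − 10.63 = 0, giving x = 0.406 V (positive root), so V_GS = 0.976 V.
I_D = (V_DD − V_GS)/R = (11.2 − 0.976) / 17.7 = 0.578 mA.

I_D = 0.578 mA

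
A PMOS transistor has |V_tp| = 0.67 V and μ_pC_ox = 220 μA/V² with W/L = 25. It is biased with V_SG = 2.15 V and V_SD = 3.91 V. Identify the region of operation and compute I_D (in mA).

Saturation; I_D = 6.02 mA

k_p = μ_pC_ox · (W/L) = 5.5 mA/V².
V_ov = V_SG − |V_tp| = 2.15 − 0.67 = 1.48 V.
Since V_SD = 3.91 V ≥ V_ov = 1.48 V, the device is in saturation.
I_D = ½ k_p V_ov² = 0.5 × 5.5 × 1.48² = 6.02 mA.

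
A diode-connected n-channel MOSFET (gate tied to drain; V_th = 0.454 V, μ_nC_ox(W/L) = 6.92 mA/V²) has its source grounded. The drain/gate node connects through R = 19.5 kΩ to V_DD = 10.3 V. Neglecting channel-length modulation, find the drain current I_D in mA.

I_D = 0.486 mA

With gate tied to drain, V_GS = V_DS ≥ V_GS − V_th, so the device is in saturation.
KCL at the drain: ½ k_n (V_GS − V_th)² = (V_DD − V_GS)/R.
Let x = V_GS − 0.454. Then 67.5 x² + x − 9.846 = 0, giving x = 0.375 V (positive root), so V_GS = 0.829 V.
I_D = (V_DD − V_GS)/R = (10.3 − 0.829) / 19.5 = 0.486 mA.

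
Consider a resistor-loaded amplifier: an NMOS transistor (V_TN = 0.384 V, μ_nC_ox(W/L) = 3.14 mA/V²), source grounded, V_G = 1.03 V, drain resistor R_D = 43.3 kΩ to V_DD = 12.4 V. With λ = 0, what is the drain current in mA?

I_D = 0.283 mA

V_GS = V_G = 1.03 V, so V_ov = 1.03 − 0.384 = 0.646 V.
Assume saturation: I_D = ½ k_n V_ov² = 0.5 × 3.14 × 0.646² = 0.655 mA, giving V_DS = V_DD − I_D R_D = 12.4 − 0.655 × 43.3 = -16 V.
But -16 V < V_ov = 0.646 V, so the device is actually in triode.
In triode I_D = k_n[V_ov V_DS − ½ V_DS²] and I_D = (V_DD − V_DS)/R_D. Equating: 68 V_DS² − 88.83 V_DS + 12.4 = 0, giving V_DS = 0.159 V (the root below V_ov).
I_D = (12.4 − 0.159) / 43.3 = 0.283 mA.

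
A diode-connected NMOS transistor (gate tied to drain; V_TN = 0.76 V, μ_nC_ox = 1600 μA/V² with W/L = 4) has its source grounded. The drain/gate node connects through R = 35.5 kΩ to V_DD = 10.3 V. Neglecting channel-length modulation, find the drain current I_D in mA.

I_D = 0.261 mA

With gate tied to drain, V_GS = V_DS ≥ V_GS − V_TN, so the device is in saturation.
k_n = μ_nC_ox · (W/L) = 6.4 mA/V².
KCL at the drain: ½ k_n (V_GS − V_TN)² = (V_DD − V_GS)/R.
Let x = V_GS − 0.76. Then 114 x² + x − 9.54 = 0, giving x = 0.285 V (positive root), so V_GS = 1.05 V.
I_D = (V_DD − V_GS)/R = (10.3 − 1.05) / 35.5 = 0.261 mA.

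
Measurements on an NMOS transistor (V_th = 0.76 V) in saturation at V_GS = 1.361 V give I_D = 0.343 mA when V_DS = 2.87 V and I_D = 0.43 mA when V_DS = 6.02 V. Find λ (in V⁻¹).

λ = 0.105 V⁻¹

With V_GS fixed, I_D ∝ (1 + λ V_DS) in saturation, so I_D2/I_D1 = (1 + λ V_DS2)/(1 + λ V_DS1).
0.43/0.343 = 1.254 = (1 + 6.02 λ)/(1 + 2.87 λ).
Solving: λ (I_D1 V_DS2 − I_D2 V_DS1) = I_D2 − I_D1, so λ = (0.43 − 0.343) / (0.343 × 6.02 − 0.43 × 2.87) = 0.087 / 0.831 = 0.105 V⁻¹.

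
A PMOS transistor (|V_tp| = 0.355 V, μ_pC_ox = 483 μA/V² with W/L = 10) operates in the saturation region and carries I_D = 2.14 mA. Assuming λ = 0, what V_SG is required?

V_SG = 1.30 V

k_p = μ_pC_ox · (W/L) = 4.83 mA/V².
In saturation I_D = ½ k_p (V_SG − |V_tp|)², so V_SG − |V_tp| = √(2 I_D / k_p) = √(2 × 2.14 / 4.83) = 0.941 V.
V_SG = 0.355 + 0.941 = 1.3 V.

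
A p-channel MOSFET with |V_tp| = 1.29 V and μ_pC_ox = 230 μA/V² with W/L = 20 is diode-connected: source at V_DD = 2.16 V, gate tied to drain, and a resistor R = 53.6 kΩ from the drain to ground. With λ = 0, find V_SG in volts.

With gate tied to drain, V_SG = V_SD ≥ V_SG − |V_tp|, so the device is in saturation.
k_p = μ_pC_ox · (W/L) = 4.6 mA/V².
KCL at the drain: ½ k_p (V_SG − |V_tp|)² = (V_DD − V_SG)/R.
Let x = V_SG − 1.29. Then 123 x² + x − 0.87 = 0, giving x = 0.08 V (positive root), so V_SG = 1.37 V.
I_D = (V_DD − V_SG)/R = (2.16 − 1.37) / 53.6 = 0.0147 mA.

V_SG = 1.37 V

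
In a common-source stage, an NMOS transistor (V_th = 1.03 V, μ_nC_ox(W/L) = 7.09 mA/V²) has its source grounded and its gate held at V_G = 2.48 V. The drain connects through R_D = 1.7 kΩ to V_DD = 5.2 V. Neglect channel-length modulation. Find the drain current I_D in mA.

I_D = 2.87 mA

V_GS = V_G = 2.48 V, so V_ov = 2.48 − 1.03 = 1.45 V.
Assume saturation: I_D = ½ k_n V_ov² = 0.5 × 7.09 × 1.45² = 7.45 mA, giving V_DS = V_DD − I_D R_D = 5.2 − 7.45 × 1.7 = -7.47 V.
But -7.47 V < V_ov = 1.45 V, so the device is actually in triode.
In triode I_D = k_n[V_ov V_DS − ½ V_DS²] and I_D = (V_DD − V_DS)/R_D. Equating: 6.03 V_DS² − 18.48 V_DS + 5.2 = 0, giving V_DS = 0.313 V (the root below V_ov).
I_D = (5.2 − 0.313) / 1.7 = 2.87 mA.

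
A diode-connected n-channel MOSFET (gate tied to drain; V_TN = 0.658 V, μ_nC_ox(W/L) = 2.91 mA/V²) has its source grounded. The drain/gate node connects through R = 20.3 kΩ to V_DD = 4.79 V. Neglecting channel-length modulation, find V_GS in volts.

V_GS = 1.02 V

With gate tied to drain, V_GS = V_DS ≥ V_GS − V_TN, so the device is in saturation.
KCL at the drain: ½ k_n (V_GS − V_TN)² = (V_DD − V_GS)/R.
Let x = V_GS − 0.658. Then 29.5 x² + x − 4.132 = 0, giving x = 0.357 V (positive root), so V_GS = 1.02 V.
I_D = (V_DD − V_GS)/R = (4.79 − 1.02) / 20.3 = 0.186 mA.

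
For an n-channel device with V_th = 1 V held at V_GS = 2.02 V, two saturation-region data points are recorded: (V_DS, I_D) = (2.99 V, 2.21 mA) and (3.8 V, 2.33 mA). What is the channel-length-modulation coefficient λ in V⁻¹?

λ = 0.0838 V⁻¹

With V_GS fixed, I_D ∝ (1 + λ V_DS) in saturation, so I_D2/I_D1 = (1 + λ V_DS2)/(1 + λ V_DS1).
2.33/2.21 = 1.054 = (1 + 3.8 λ)/(1 + 2.99 λ).
Solving: λ (I_D1 V_DS2 − I_D2 V_DS1) = I_D2 − I_D1, so λ = (2.33 − 2.21) / (2.21 × 3.8 − 2.33 × 2.99) = 0.12 / 1.43 = 0.0838 V⁻¹.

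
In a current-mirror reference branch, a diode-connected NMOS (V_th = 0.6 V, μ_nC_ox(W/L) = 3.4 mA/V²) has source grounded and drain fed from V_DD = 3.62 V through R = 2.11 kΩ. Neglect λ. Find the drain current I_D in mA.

With gate tied to drain, V_GS = V_DS ≥ V_GS − V_th, so the device is in saturation.
KCL at the drain: ½ k_n (V_GS − V_th)² = (V_DD − V_GS)/R.
Let x = V_GS − 0.6. Then 3.59 x² + x − 3.02 = 0, giving x = 0.789 V (positive root), so V_GS = 1.39 V.
I_D = (V_DD − V_GS)/R = (3.62 − 1.39) / 2.11 = 1.06 mA.

I_D = 1.06 mA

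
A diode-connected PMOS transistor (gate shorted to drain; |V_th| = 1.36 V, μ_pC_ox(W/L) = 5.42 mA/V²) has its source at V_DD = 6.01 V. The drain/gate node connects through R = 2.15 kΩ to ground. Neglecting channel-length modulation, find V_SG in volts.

With gate tied to drain, V_SG = V_SD ≥ V_SG − |V_th|, so the device is in saturation.
KCL at the drain: ½ k_p (V_SG − |V_th|)² = (V_DD − V_SG)/R.
Let x = V_SG − 1.36. Then 5.83 x² + x − 4.65 = 0, giving x = 0.812 V (positive root), so V_SG = 2.17 V.
I_D = (V_DD − V_SG)/R = (6.01 − 2.17) / 2.15 = 1.79 mA.

V_SG = 2.17 V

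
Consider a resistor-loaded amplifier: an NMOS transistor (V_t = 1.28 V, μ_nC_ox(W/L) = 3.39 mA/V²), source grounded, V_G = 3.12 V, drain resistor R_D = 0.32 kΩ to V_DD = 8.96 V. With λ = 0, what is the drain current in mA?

I_D = 5.74 mA

V_GS = V_G = 3.12 V, so V_ov = 3.12 − 1.28 = 1.84 V.
Assume saturation: I_D = ½ k_n V_ov² = 0.5 × 3.39 × 1.84² = 5.74 mA, giving V_DS = V_DD − I_D R_D = 8.96 − 5.74 × 0.32 = 7.12 V.
V_DS = 7.12 V ≥ V_ov = 1.84 V, confirming saturation.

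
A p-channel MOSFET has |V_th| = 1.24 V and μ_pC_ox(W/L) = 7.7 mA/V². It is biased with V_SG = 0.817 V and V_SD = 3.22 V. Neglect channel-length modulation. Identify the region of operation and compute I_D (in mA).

Cutoff; I_D = 0 mA

V_SG = 0.817 V < |V_th| = 1.24 V, so the transistor is in cutoff.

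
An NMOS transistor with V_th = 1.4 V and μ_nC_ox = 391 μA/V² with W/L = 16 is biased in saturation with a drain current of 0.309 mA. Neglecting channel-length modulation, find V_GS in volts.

V_GS = 1.71 V

k_n = μ_nC_ox · (W/L) = 6.256 mA/V².
In saturation I_D = ½ k_n (V_GS − V_th)², so V_GS − V_th = √(2 I_D / k_n) = √(2 × 0.309 / 6.256) = 0.314 V.
V_GS = 1.4 + 0.314 = 1.71 V.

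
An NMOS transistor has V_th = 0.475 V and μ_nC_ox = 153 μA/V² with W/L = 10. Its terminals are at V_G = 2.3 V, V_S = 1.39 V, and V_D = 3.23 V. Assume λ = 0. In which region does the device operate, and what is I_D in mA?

V_GS = V_G − V_S = 2.3 − 1.39 = 0.91 V; V_DS = V_D − V_S = 3.23 − 1.39 = 1.84 V.
k_n = μ_nC_ox · (W/L) = 1.53 mA/V².
V_ov = V_GS − V_th = 0.91 − 0.475 = 0.435 V.
Since V_DS = 1.84 V ≥ V_ov = 0.435 V, the device is in saturation.
I_D = ½ k_n V_ov² = 0.5 × 1.53 × 0.435² = 0.145 mA.

Saturation; I_D = 0.145 mA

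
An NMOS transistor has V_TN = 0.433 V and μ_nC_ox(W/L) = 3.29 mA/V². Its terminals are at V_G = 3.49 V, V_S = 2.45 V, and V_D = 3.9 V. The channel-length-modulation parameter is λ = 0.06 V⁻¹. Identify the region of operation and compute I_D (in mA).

V_GS = V_G − V_S = 3.49 − 2.45 = 1.04 V; V_DS = V_D − V_S = 3.9 − 2.45 = 1.45 V.
V_ov = V_GS − V_TN = 1.04 − 0.433 = 0.607 V.
Since V_DS = 1.45 V ≥ V_ov = 0.607 V, the device is in saturation.
I_D = ½ k_n V_ov² (1 + λ V_DS) = 0.5 × 3.29 × 0.607² × (1 + 0.06 × 1.45) = 0.659 mA.

Saturation; I_D = 0.659 mA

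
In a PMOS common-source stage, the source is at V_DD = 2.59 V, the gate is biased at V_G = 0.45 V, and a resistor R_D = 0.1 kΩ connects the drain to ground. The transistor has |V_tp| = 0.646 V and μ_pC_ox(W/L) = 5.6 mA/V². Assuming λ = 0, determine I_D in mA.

I_D = 6.25 mA

V_SG = V_DD − V_G = 2.59 − 0.45 = 2.14 V, so V_ov = 2.14 − 0.646 = 1.49 V.
Assume saturation: I_D = ½ k_p V_ov² = 0.5 × 5.6 × 1.49² = 6.25 mA, giving V_SD = V_DD − I_D R_D = 2.59 − 6.25 × 0.1 = 1.97 V.
V_SD = 1.97 V ≥ V_ov = 1.49 V, confirming saturation.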